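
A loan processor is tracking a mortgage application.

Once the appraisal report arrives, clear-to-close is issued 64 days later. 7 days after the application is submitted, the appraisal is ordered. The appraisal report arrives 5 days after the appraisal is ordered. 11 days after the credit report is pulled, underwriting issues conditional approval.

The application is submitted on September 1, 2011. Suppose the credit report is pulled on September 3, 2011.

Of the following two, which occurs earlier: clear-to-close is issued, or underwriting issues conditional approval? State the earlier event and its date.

The application is submitted: Sep 1, 2011.
The appraisal is ordered: Sep 1, 2011 + 7 days = Sep 8, 2011.
The appraisal report arrives: Sep 8, 2011 + 5 days = Sep 13, 2011.
Clear-to-close is issued: Sep 13, 2011 + 64 days = Nov 16, 2011.
The credit report is pulled: Sep 3, 2011.
Underwriting issues conditional approval: Sep 3, 2011 + 11 days = Sep 14, 2011.
Comparing: clear-to-close is issued on Nov 16, 2011 vs underwriting issues conditional approval on Sep 14, 2011. Earlier: underwriting issues conditional approval.

Underwriting issues conditional approval — September 14, 2011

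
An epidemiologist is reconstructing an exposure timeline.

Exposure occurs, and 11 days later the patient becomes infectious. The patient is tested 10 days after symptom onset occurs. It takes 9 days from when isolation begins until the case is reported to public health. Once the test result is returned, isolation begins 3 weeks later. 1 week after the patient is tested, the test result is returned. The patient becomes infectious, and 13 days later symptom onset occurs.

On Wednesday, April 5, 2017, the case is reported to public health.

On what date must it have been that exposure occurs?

Tuesday, January 24, 2017

The case is reported to public health: Apr 5, 2017.
Isolation begins: Apr 5, 2017 − 9 days = Mar 27, 2017.
The test result is returned: Mar 27, 2017 − 3 weeks = Mar 6, 2017.
The patient is tested: Mar 6, 2017 − 1 week = Feb 27, 2017.
Symptom onset occurs: Feb 27, 2017 − 10 days = Feb 17, 2017.
The patient becomes infectious: Feb 17, 2017 − 13 days = Feb 4, 2017.
Exposure occurs: Feb 4, 2017 − 11 days = Jan 24, 2017.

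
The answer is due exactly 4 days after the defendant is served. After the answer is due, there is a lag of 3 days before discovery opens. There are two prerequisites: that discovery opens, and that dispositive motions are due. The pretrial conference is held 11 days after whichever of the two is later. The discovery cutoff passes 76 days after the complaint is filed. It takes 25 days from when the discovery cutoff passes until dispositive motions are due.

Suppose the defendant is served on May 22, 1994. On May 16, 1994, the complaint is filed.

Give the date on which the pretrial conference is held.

September 5, 1994

The defendant is served: May 22, 1994.
The answer is due: May 22, 1994 + 4 days = May 26, 1994.
Discovery opens: May 26, 1994 + 3 days = May 29, 1994.
The complaint is filed: May 16, 1994.
The discovery cutoff passes: May 16, 1994 + 76 days = Jul 31, 1994.
Dispositive motions are due: Jul 31, 1994 + 25 days = Aug 25, 1994.
Both prerequisites met — discovery opens (May 29, 1994), dispositive motions are due (Aug 25, 1994); the later is Aug 25, 1994.
The pretrial conference is held: Aug 25, 1994 + 11 days = Sep 5, 1994.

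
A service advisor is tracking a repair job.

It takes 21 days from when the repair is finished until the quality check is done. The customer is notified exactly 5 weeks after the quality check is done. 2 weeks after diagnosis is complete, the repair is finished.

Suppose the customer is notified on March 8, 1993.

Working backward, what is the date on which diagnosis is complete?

December 28, 1992

The customer is notified: Mar 8, 1993.
The quality check is done: Mar 8, 1993 − 5 weeks = Feb 1, 1993.
The repair is finished: Feb 1, 1993 − 21 days = Jan 11, 1993.
Diagnosis is complete: Jan 11, 1993 − 2 weeks = Dec 28, 1992.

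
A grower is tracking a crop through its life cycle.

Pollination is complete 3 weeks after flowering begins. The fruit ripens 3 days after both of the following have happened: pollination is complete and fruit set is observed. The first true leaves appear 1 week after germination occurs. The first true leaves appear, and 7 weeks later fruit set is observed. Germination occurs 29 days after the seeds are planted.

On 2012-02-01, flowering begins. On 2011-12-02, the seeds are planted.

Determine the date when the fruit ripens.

Flowering begins: Feb 1, 2012.
Pollination is complete: Feb 1, 2012 + 3 weeks = Feb 22, 2012.
The seeds are planted: Dec 2, 2011.
Germination occurs: Dec 2, 2011 + 29 days = Dec 31, 2011.
The first true leaves appear: Dec 31, 2011 + 1 week = Jan 7, 2012.
Fruit set is observed: Jan 7, 2012 + 7 weeks = Feb 25, 2012.
Both prerequisites met — pollination is complete (Feb 22, 2012), fruit set is observed (Feb 25, 2012); the later is Feb 25, 2012.
The fruit ripens: Feb 25, 2012 + 3 days = Feb 28, 2012.

2012-02-28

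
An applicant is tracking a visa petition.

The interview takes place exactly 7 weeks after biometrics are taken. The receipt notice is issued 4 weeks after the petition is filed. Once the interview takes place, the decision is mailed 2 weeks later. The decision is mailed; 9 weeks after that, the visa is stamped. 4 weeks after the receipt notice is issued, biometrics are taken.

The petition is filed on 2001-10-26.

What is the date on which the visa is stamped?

2002-04-26

The petition is filed: Oct 26, 2001.
The receipt notice is issued: Oct 26, 2001 + 4 weeks = Nov 23, 2001.
Biometrics are taken: Nov 23, 2001 + 4 weeks = Dec 21, 2001.
The interview takes place: Dec 21, 2001 + 7 weeks = Feb 8, 2002.
The decision is mailed: Feb 8, 2002 + 2 weeks = Feb 22, 2002.
The visa is stamped: Feb 22, 2002 + 9 weeks = Apr 26, 2002.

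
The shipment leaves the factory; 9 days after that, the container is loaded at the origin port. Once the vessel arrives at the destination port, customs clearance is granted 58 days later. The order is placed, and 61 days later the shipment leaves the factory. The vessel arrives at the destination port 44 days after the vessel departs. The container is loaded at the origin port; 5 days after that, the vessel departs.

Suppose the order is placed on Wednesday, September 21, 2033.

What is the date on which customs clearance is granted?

The order is placed: Sep 21, 2033.
The shipment leaves the factory: Sep 21, 2033 + 61 days = Nov 21, 2033.
The container is loaded at the origin port: Nov 21, 2033 + 9 days = Nov 30, 2033.
The vessel departs: Nov 30, 2033 + 5 days = Dec 5, 2033.
The vessel arrives at the destination port: Dec 5, 2033 + 44 days = Jan 18, 2034.
Customs clearance is granted: Jan 18, 2034 + 58 days = Mar 17, 2034.

Friday, March 17, 2034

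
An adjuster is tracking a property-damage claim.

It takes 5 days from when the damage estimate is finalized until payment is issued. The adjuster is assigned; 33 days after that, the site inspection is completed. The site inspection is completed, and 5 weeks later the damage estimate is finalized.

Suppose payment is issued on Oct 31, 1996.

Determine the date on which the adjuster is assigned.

Payment is issued: Oct 31, 1996.
The damage estimate is finalized: Oct 31, 1996 − 5 days = Oct 26, 1996.
The site inspection is completed: Oct 26, 1996 − 5 weeks = Sep 21, 1996.
The adjuster is assigned: Sep 21, 1996 − 33 days = Aug 19, 1996.

Aug 19, 1996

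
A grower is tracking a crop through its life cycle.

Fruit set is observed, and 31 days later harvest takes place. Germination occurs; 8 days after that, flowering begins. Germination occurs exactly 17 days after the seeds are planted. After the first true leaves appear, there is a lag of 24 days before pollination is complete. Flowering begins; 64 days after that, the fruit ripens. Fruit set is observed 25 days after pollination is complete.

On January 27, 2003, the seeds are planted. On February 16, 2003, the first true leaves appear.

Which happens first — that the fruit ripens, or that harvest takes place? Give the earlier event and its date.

The fruit ripens — April 26, 2003

The seeds are planted: Jan 27, 2003.
Germination occurs: Jan 27, 2003 + 17 days = Feb 13, 2003.
Flowering begins: Feb 13, 2003 + 8 days = Feb 21, 2003.
The fruit ripens: Feb 21, 2003 + 64 days = Apr 26, 2003.
The first true leaves appear: Feb 16, 2003.
Pollination is complete: Feb 16, 2003 + 24 days = Mar 12, 2003.
Fruit set is observed: Mar 12, 2003 + 25 days = Apr 6, 2003.
Harvest takes place: Apr 6, 2003 + 31 days = May 7, 2003.
Comparing: the fruit ripens on Apr 26, 2003 vs harvest takes place on May 7, 2003. Earlier: the fruit ripens.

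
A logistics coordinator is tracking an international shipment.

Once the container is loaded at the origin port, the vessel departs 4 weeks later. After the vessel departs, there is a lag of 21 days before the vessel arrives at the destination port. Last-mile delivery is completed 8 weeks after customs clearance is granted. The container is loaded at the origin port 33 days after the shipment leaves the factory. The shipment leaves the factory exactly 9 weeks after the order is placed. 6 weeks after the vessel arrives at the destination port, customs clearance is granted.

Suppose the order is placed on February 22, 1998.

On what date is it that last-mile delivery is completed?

The order is placed: Feb 22, 1998.
The shipment leaves the factory: Feb 22, 1998 + 9 weeks = Apr 26, 1998.
The container is loaded at the origin port: Apr 26, 1998 + 33 days = May 29, 1998.
The vessel departs: May 29, 1998 + 4 weeks = Jun 26, 1998.
The vessel arrives at the destination port: Jun 26, 1998 + 21 days = Jul 17, 1998.
Customs clearance is granted: Jul 17, 1998 + 6 weeks = Aug 28, 1998.
Last-mile delivery is completed: Aug 28, 1998 + 8 weeks = Oct 23, 1998.

October 23, 1998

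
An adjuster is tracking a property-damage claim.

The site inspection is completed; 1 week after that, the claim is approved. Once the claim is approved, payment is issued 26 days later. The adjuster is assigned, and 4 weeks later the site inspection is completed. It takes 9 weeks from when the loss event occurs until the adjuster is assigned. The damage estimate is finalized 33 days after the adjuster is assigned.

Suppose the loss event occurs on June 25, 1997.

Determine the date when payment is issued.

October 27, 1997

The loss event occurs: Jun 25, 1997.
The adjuster is assigned: Jun 25, 1997 + 9 weeks = Aug 27, 1997.
The site inspection is completed: Aug 27, 1997 + 4 weeks = Sep 24, 1997.
The claim is approved: Sep 24, 1997 + 1 week = Oct 1, 1997.
Payment is issued: Oct 1, 1997 + 26 days = Oct 27, 1997.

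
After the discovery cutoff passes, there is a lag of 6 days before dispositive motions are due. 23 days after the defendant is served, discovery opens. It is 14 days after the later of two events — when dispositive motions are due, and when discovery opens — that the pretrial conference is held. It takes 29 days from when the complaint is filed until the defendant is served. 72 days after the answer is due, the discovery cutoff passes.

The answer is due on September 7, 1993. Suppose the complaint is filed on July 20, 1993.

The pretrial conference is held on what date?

The answer is due: Sep 7, 1993.
The discovery cutoff passes: Sep 7, 1993 + 72 days = Nov 18, 1993.
Dispositive motions are due: Nov 18, 1993 + 6 days = Nov 24, 1993.
The complaint is filed: Jul 20, 1993.
The defendant is served: Jul 20, 1993 + 29 days = Aug 18, 1993.
Discovery opens: Aug 18, 1993 + 23 days = Sep 10, 1993.
Both prerequisites met — dispositive motions are due (Nov 24, 1993), discovery opens (Sep 10, 1993); the later is Nov 24, 1993.
The pretrial conference is held: Nov 24, 1993 + 14 days = Dec 8, 1993.

December 8, 1993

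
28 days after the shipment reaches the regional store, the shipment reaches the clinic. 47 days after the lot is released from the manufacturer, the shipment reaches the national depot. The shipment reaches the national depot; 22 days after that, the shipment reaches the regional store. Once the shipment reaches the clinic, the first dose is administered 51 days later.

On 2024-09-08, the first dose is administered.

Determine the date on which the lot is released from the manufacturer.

2024-04-13

The first dose is administered: Sep 8, 2024.
The shipment reaches the clinic: Sep 8, 2024 − 51 days = Jul 19, 2024.
The shipment reaches the regional store: Jul 19, 2024 − 28 days = Jun 21, 2024.
The shipment reaches the national depot: Jun 21, 2024 − 22 days = May 30, 2024.
The lot is released from the manufacturer: May 30, 2024 − 47 days = Apr 13, 2024.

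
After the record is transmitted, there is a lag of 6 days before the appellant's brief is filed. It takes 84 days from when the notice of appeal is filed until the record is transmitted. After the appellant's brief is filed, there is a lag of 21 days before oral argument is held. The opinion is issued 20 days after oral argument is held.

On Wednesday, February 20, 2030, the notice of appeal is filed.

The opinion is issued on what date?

Monday, July 1, 2030

The notice of appeal is filed: Feb 20, 2030.
The record is transmitted: Feb 20, 2030 + 84 days = May 15, 2030.
The appellant's brief is filed: May 15, 2030 + 6 days = May 21, 2030.
Oral argument is held: May 21, 2030 + 21 days = Jun 11, 2030.
The opinion is issued: Jun 11, 2030 + 20 days = Jul 1, 2030.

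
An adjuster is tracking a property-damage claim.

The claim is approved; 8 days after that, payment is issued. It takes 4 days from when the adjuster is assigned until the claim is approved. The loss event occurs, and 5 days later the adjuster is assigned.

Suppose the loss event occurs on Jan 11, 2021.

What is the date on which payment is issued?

Jan 28, 2021

The loss event occurs: Jan 11, 2021.
The adjuster is assigned: Jan 11, 2021 + 5 days = Jan 16, 2021.
The claim is approved: Jan 16, 2021 + 4 days = Jan 20, 2021.
Payment is issued: Jan 20, 2021 + 8 days = Jan 28, 2021.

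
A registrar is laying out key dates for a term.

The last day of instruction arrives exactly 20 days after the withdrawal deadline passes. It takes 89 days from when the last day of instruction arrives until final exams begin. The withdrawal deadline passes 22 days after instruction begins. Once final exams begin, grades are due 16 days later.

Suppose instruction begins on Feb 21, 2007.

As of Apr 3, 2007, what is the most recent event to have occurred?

The withdrawal deadline passes

Instruction begins: Feb 21, 2007.
The withdrawal deadline passes: Feb 21, 2007 + 22 days = Mar 15, 2007.
The last day of instruction arrives: Mar 15, 2007 + 20 days = Apr 4, 2007.
Final exams begin: Apr 4, 2007 + 89 days = Jul 2, 2007.
Grades are due: Jul 2, 2007 + 16 days = Jul 18, 2007.
Apr 3, 2007 falls between when the withdrawal deadline passes (Mar 15, 2007) and when the last day of instruction arrives (Apr 4, 2007).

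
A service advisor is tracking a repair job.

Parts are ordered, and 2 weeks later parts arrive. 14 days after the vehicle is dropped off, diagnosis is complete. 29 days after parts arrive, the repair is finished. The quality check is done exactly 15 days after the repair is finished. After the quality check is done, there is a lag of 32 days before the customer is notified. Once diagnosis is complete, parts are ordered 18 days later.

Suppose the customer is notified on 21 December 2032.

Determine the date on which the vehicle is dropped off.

The customer is notified: Dec 21, 2032.
The quality check is done: Dec 21, 2032 − 32 days = Nov 19, 2032.
The repair is finished: Nov 19, 2032 − 15 days = Nov 4, 2032.
Parts arrive: Nov 4, 2032 − 29 days = Oct 6, 2032.
Parts are ordered: Oct 6, 2032 − 2 weeks = Sep 22, 2032.
Diagnosis is complete: Sep 22, 2032 − 18 days = Sep 4, 2032.
The vehicle is dropped off: Sep 4, 2032 − 14 days = Aug 21, 2032.

21 August 2032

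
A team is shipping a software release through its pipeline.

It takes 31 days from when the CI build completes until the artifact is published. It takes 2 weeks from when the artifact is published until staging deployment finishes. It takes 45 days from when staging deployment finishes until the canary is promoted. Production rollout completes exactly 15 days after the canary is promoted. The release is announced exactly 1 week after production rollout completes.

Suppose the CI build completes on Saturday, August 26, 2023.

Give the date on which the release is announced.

The CI build completes: Aug 26, 2023.
The artifact is published: Aug 26, 2023 + 31 days = Sep 26, 2023.
Staging deployment finishes: Sep 26, 2023 + 2 weeks = Oct 10, 2023.
The canary is promoted: Oct 10, 2023 + 45 days = Nov 24, 2023.
Production rollout completes: Nov 24, 2023 + 15 days = Dec 9, 2023.
The release is announced: Dec 9, 2023 + 1 week = Dec 16, 2023.

Saturday, December 16, 2023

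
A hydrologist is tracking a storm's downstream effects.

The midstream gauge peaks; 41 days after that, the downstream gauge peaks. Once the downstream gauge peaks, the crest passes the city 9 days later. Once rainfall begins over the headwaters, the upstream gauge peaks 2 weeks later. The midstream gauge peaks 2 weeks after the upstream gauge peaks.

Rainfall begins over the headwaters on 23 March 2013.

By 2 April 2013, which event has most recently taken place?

Rainfall begins over the headwaters: Mar 23, 2013.
The upstream gauge peaks: Mar 23, 2013 + 2 weeks = Apr 6, 2013.
The midstream gauge peaks: Apr 6, 2013 + 2 weeks = Apr 20, 2013.
The downstream gauge peaks: Apr 20, 2013 + 41 days = May 31, 2013.
The crest passes the city: May 31, 2013 + 9 days = Jun 9, 2013.
Apr 2, 2013 falls between when rainfall begins over the headwaters (Mar 23, 2013) and when the upstream gauge peaks (Apr 6, 2013).

Rainfall begins over the headwaters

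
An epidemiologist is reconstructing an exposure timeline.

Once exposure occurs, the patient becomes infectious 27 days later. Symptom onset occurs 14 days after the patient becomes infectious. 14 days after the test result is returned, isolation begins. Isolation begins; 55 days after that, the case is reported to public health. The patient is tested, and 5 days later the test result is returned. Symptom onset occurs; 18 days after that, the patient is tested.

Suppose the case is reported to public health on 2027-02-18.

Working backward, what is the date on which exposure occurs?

2026-10-08

The case is reported to public health: Feb 18, 2027.
Isolation begins: Feb 18, 2027 − 55 days = Dec 25, 2026.
The test result is returned: Dec 25, 2026 − 14 days = Dec 11, 2026.
The patient is tested: Dec 11, 2026 − 5 days = Dec 6, 2026.
Symptom onset occurs: Dec 6, 2026 − 18 days = Nov 18, 2026.
The patient becomes infectious: Nov 18, 2026 − 14 days = Nov 4, 2026.
Exposure occurs: Nov 4, 2026 − 27 days = Oct 8, 2026.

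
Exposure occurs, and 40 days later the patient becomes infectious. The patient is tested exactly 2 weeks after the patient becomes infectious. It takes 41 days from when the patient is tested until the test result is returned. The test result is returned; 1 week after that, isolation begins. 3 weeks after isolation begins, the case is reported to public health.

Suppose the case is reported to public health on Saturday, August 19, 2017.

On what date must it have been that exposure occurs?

Tuesday, April 18, 2017

The case is reported to public health: Aug 19, 2017.
Isolation begins: Aug 19, 2017 − 3 weeks = Jul 29, 2017.
The test result is returned: Jul 29, 2017 − 1 week = Jul 22, 2017.
The patient is tested: Jul 22, 2017 − 41 days = Jun 11, 2017.
The patient becomes infectious: Jun 11, 2017 − 2 weeks = May 28, 2017.
Exposure occurs: May 28, 2017 − 40 days = Apr 18, 2017.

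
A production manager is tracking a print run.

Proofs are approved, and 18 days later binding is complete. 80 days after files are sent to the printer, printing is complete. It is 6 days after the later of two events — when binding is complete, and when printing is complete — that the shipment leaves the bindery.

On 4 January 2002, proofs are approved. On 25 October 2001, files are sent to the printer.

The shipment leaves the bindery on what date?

Proofs are approved: Jan 4, 2002.
Binding is complete: Jan 4, 2002 + 18 days = Jan 22, 2002.
Files are sent to the printer: Oct 25, 2001.
Printing is complete: Oct 25, 2001 + 80 days = Jan 13, 2002.
Both prerequisites met — binding is complete (Jan 22, 2002), printing is complete (Jan 13, 2002); the later is Jan 22, 2002.
The shipment leaves the bindery: Jan 22, 2002 + 6 days = Jan 28, 2002.

28 January 2002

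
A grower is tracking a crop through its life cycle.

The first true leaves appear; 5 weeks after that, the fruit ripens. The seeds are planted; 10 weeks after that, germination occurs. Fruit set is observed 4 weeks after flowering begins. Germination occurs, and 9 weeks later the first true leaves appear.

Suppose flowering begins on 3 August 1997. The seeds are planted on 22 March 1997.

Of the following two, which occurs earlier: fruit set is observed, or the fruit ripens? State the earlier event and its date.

Fruit set is observed — 31 August 1997

Flowering begins: Aug 3, 1997.
Fruit set is observed: Aug 3, 1997 + 4 weeks = Aug 31, 1997.
The seeds are planted: Mar 22, 1997.
Germination occurs: Mar 22, 1997 + 10 weeks = May 31, 1997.
The first true leaves appear: May 31, 1997 + 9 weeks = Aug 2, 1997.
The fruit ripens: Aug 2, 1997 + 5 weeks = Sep 6, 1997.
Comparing: fruit set is observed on Aug 31, 1997 vs the fruit ripens on Sep 6, 1997. Earlier: fruit set is observed.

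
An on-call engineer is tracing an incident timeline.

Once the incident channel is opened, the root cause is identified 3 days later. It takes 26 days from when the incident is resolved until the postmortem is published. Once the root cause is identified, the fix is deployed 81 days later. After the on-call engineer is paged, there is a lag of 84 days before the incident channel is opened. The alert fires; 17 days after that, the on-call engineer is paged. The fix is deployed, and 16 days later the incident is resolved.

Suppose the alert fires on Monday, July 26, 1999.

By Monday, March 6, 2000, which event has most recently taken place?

The alert fires: Jul 26, 1999.
The on-call engineer is paged: Jul 26, 1999 + 17 days = Aug 12, 1999.
The incident channel is opened: Aug 12, 1999 + 84 days = Nov 4, 1999.
The root cause is identified: Nov 4, 1999 + 3 days = Nov 7, 1999.
The fix is deployed: Nov 7, 1999 + 81 days = Jan 27, 2000.
The incident is resolved: Jan 27, 2000 + 16 days = Feb 12, 2000.
The postmortem is published: Feb 12, 2000 + 26 days = Mar 9, 2000.
Mar 6, 2000 falls between when the incident is resolved (Feb 12, 2000) and when the postmortem is published (Mar 9, 2000).

The incident is resolved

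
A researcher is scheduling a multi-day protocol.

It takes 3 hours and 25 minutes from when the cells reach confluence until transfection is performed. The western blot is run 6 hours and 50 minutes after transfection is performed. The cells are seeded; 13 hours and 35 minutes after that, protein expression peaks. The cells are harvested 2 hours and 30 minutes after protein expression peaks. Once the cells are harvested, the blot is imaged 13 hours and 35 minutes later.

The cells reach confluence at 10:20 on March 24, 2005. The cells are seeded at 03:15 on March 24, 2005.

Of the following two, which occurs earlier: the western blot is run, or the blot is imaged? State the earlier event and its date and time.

The western blot is run — 20:35 on March 24, 2005

The cells reach confluence: 10:20 Mar 24, 2005.
Transfection is performed: 10:20 Mar 24, 2005 + 3h25m = 13:45 Mar 24, 2005.
The western blot is run: 13:45 Mar 24, 2005 + 6h50m = 20:35 Mar 24, 2005.
The cells are seeded: 03:15 Mar 24, 2005.
Protein expression peaks: 03:15 Mar 24, 2005 + 13h35m = 16:50 Mar 24, 2005.
The cells are harvested: 16:50 Mar 24, 2005 + 2h30m = 19:20 Mar 24, 2005.
The blot is imaged: 19:20 Mar 24, 2005 + 13h35m = 08:55 Mar 25, 2005.
Comparing: the western blot is run at 20:35 Mar 24, 2005 vs the blot is imaged at 08:55 Mar 25, 2005. Earlier: the western blot is run.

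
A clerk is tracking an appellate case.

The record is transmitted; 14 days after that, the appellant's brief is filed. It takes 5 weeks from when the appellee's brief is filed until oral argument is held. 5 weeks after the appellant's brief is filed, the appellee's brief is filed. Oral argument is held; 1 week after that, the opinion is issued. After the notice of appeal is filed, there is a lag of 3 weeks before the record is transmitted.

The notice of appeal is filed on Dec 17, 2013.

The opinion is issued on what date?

The notice of appeal is filed: Dec 17, 2013.
The record is transmitted: Dec 17, 2013 + 3 weeks = Jan 7, 2014.
The appellant's brief is filed: Jan 7, 2014 + 14 days = Jan 21, 2014.
The appellee's brief is filed: Jan 21, 2014 + 5 weeks = Feb 25, 2014.
Oral argument is held: Feb 25, 2014 + 5 weeks = Apr 1, 2014.
The opinion is issued: Apr 1, 2014 + 1 week = Apr 8, 2014.

Apr 8, 2014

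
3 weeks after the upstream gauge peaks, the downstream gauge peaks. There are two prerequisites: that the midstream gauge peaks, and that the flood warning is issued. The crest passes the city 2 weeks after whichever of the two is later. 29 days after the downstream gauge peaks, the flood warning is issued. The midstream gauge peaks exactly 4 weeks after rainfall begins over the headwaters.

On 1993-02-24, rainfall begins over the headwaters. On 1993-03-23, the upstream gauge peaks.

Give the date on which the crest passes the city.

1993-05-26

Rainfall begins over the headwaters: Feb 24, 1993.
The midstream gauge peaks: Feb 24, 1993 + 4 weeks = Mar 24, 1993.
The upstream gauge peaks: Mar 23, 1993.
The downstream gauge peaks: Mar 23, 1993 + 3 weeks = Apr 13, 1993.
The flood warning is issued: Apr 13, 1993 + 29 days = May 12, 1993.
Both prerequisites met — the midstream gauge peaks (Mar 24, 1993), the flood warning is issued (May 12, 1993); the later is May 12, 1993.
The crest passes the city: May 12, 1993 + 2 weeks = May 26, 1993.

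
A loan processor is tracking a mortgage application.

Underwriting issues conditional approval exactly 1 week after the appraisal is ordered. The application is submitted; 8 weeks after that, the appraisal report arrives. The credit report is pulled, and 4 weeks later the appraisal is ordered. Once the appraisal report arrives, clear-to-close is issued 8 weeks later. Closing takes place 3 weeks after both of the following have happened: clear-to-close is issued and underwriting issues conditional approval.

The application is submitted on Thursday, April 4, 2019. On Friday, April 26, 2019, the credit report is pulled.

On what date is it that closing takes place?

Thursday, August 15, 2019

The application is submitted: Apr 4, 2019.
The appraisal report arrives: Apr 4, 2019 + 8 weeks = May 30, 2019.
Clear-to-close is issued: May 30, 2019 + 8 weeks = Jul 25, 2019.
The credit report is pulled: Apr 26, 2019.
The appraisal is ordered: Apr 26, 2019 + 4 weeks = May 24, 2019.
Underwriting issues conditional approval: May 24, 2019 + 1 week = May 31, 2019.
Both prerequisites met — clear-to-close is issued (Jul 25, 2019), underwriting issues conditional approval (May 31, 2019); the later is Jul 25, 2019.
Closing takes place: Jul 25, 2019 + 3 weeks = Aug 15, 2019.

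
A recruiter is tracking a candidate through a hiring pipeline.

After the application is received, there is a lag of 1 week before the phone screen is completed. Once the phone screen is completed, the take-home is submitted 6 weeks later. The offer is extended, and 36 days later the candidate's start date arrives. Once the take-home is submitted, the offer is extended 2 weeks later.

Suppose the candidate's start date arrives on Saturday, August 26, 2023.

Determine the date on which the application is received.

Friday, May 19, 2023

The candidate's start date arrives: Aug 26, 2023.
The offer is extended: Aug 26, 2023 − 36 days = Jul 21, 2023.
The take-home is submitted: Jul 21, 2023 − 2 weeks = Jul 7, 2023.
The phone screen is completed: Jul 7, 2023 − 6 weeks = May 26, 2023.
The application is received: May 26, 2023 − 1 week = May 19, 2023.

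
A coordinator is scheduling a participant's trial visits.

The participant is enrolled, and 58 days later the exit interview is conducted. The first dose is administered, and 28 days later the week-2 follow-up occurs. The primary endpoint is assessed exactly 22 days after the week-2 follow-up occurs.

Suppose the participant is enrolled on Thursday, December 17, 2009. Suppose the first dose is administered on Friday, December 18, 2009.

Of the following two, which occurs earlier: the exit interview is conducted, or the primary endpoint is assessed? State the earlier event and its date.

The participant is enrolled: Dec 17, 2009.
The exit interview is conducted: Dec 17, 2009 + 58 days = Feb 13, 2010.
The first dose is administered: Dec 18, 2009.
The week-2 follow-up occurs: Dec 18, 2009 + 28 days = Jan 15, 2010.
The primary endpoint is assessed: Jan 15, 2010 + 22 days = Feb 6, 2010.
Comparing: the exit interview is conducted on Feb 13, 2010 vs the primary endpoint is assessed on Feb 6, 2010. Earlier: the primary endpoint is assessed.

The primary endpoint is assessed — Saturday, February 6, 2010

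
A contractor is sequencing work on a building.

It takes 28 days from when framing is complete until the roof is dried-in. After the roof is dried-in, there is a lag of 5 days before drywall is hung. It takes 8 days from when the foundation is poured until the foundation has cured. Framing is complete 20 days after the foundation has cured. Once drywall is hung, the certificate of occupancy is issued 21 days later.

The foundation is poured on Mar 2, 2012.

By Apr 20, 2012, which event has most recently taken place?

The foundation is poured: Mar 2, 2012.
The foundation has cured: Mar 2, 2012 + 8 days = Mar 10, 2012.
Framing is complete: Mar 10, 2012 + 20 days = Mar 30, 2012.
The roof is dried-in: Mar 30, 2012 + 28 days = Apr 27, 2012.
Drywall is hung: Apr 27, 2012 + 5 days = May 2, 2012.
The certificate of occupancy is issued: May 2, 2012 + 21 days = May 23, 2012.
Apr 20, 2012 falls between when framing is complete (Mar 30, 2012) and when the roof is dried-in (Apr 27, 2012).

Framing is complete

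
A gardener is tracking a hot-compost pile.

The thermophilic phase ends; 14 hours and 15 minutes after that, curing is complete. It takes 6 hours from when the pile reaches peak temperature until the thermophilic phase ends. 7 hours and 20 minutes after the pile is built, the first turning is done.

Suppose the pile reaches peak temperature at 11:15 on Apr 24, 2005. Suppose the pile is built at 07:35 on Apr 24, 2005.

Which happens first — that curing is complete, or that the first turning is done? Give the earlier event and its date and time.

The pile reaches peak temperature: 11:15 Apr 24, 2005.
The thermophilic phase ends: 11:15 Apr 24, 2005 + 6h = 17:15 Apr 24, 2005.
Curing is complete: 17:15 Apr 24, 2005 + 14h15m = 07:30 Apr 25, 2005.
The pile is built: 07:35 Apr 24, 2005.
The first turning is done: 07:35 Apr 24, 2005 + 7h20m = 14:55 Apr 24, 2005.
Comparing: curing is complete at 07:30 Apr 25, 2005 vs the first turning is done at 14:55 Apr 24, 2005. Earlier: the first turning is done.

The first turning is done — 14:55 on Apr 24, 2005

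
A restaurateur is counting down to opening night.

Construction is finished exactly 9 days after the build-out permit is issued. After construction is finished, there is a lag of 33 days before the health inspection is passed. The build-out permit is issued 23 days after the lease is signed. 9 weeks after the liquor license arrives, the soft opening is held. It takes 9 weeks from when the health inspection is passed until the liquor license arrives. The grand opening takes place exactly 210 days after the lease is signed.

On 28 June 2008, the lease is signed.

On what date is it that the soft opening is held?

The lease is signed: Jun 28, 2008.
The build-out permit is issued: Jun 28, 2008 + 23 days = Jul 21, 2008.
Construction is finished: Jul 21, 2008 + 9 days = Jul 30, 2008.
The health inspection is passed: Jul 30, 2008 + 33 days = Sep 1, 2008.
The liquor license arrives: Sep 1, 2008 + 9 weeks = Nov 3, 2008.
The soft opening is held: Nov 3, 2008 + 9 weeks = Jan 5, 2009.

5 January 2009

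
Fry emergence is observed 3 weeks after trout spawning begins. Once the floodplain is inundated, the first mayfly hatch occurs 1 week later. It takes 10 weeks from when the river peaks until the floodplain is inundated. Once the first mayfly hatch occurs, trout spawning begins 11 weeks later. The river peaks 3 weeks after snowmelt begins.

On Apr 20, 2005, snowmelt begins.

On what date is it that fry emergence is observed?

Nov 2, 2005

Snowmelt begins: Apr 20, 2005.
The river peaks: Apr 20, 2005 + 3 weeks = May 11, 2005.
The floodplain is inundated: May 11, 2005 + 10 weeks = Jul 20, 2005.
The first mayfly hatch occurs: Jul 20, 2005 + 1 week = Jul 27, 2005.
Trout spawning begins: Jul 27, 2005 + 11 weeks = Oct 12, 2005.
Fry emergence is observed: Oct 12, 2005 + 3 weeks = Nov 2, 2005.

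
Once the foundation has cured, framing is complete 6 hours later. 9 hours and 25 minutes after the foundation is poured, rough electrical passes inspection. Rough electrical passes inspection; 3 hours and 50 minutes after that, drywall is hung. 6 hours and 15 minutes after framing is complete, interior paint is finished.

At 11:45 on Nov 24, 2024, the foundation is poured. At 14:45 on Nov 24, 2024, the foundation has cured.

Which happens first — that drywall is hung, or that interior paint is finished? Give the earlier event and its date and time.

The foundation is poured: 11:45 Nov 24, 2024.
Rough electrical passes inspection: 11:45 Nov 24, 2024 + 9h25m = 21:10 Nov 24, 2024.
Drywall is hung: 21:10 Nov 24, 2024 + 3h50m = 01:00 Nov 25, 2024.
The foundation has cured: 14:45 Nov 24, 2024.
Framing is complete: 14:45 Nov 24, 2024 + 6h = 20:45 Nov 24, 2024.
Interior paint is finished: 20:45 Nov 24, 2024 + 6h15m = 03:00 Nov 25, 2024.
Comparing: drywall is hung at 01:00 Nov 25, 2024 vs interior paint is finished at 03:00 Nov 25, 2024. Earlier: drywall is hung.

Drywall is hung — 01:00 on Nov 25, 2024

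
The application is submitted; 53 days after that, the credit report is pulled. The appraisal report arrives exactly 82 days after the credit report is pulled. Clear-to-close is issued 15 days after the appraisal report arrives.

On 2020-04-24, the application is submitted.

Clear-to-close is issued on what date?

The application is submitted: Apr 24, 2020.
The credit report is pulled: Apr 24, 2020 + 53 days = Jun 16, 2020.
The appraisal report arrives: Jun 16, 2020 + 82 days = Sep 6, 2020.
Clear-to-close is issued: Sep 6, 2020 + 15 days = Sep 21, 2020.

2020-09-21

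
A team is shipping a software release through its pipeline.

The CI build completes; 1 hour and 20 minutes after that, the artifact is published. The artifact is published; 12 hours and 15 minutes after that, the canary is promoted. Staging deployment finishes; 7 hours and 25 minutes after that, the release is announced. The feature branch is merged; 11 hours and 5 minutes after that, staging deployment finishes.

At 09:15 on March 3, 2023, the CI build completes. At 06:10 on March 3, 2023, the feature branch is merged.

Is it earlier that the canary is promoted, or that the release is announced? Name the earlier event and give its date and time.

The CI build completes: 09:15 Mar 3, 2023.
The artifact is published: 09:15 Mar 3, 2023 + 1h20m = 10:35 Mar 3, 2023.
The canary is promoted: 10:35 Mar 3, 2023 + 12h15m = 22:50 Mar 3, 2023.
The feature branch is merged: 06:10 Mar 3, 2023.
Staging deployment finishes: 06:10 Mar 3, 2023 + 11h05m = 17:15 Mar 3, 2023.
The release is announced: 17:15 Mar 3, 2023 + 7h25m = 00:40 Mar 4, 2023.
Comparing: the canary is promoted at 22:50 Mar 3, 2023 vs the release is announced at 00:40 Mar 4, 2023. Earlier: the canary is promoted.

The canary is promoted — 22:50 on March 3, 2023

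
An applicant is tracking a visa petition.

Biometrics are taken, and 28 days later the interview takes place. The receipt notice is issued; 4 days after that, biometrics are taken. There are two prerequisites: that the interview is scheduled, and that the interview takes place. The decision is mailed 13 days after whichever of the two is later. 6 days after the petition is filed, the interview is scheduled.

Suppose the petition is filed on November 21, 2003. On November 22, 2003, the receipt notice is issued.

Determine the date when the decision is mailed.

January 6, 2004

The petition is filed: Nov 21, 2003.
The interview is scheduled: Nov 21, 2003 + 6 days = Nov 27, 2003.
The receipt notice is issued: Nov 22, 2003.
Biometrics are taken: Nov 22, 2003 + 4 days = Nov 26, 2003.
The interview takes place: Nov 26, 2003 + 28 days = Dec 24, 2003.
Both prerequisites met — the interview is scheduled (Nov 27, 2003), the interview takes place (Dec 24, 2003); the later is Dec 24, 2003.
The decision is mailed: Dec 24, 2003 + 13 days = Jan 6, 2004.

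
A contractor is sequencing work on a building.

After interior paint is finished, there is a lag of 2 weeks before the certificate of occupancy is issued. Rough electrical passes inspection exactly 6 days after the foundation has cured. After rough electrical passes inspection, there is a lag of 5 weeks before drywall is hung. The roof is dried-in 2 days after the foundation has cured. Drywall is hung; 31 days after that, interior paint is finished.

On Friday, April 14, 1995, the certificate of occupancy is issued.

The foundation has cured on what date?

Wednesday, January 18, 1995

The certificate of occupancy is issued: Apr 14, 1995.
Interior paint is finished: Apr 14, 1995 − 2 weeks = Mar 31, 1995.
Drywall is hung: Mar 31, 1995 − 31 days = Feb 28, 1995.
Rough electrical passes inspection: Feb 28, 1995 − 5 weeks = Jan 24, 1995.
The foundation has cured: Jan 24, 1995 − 6 days = Jan 18, 1995.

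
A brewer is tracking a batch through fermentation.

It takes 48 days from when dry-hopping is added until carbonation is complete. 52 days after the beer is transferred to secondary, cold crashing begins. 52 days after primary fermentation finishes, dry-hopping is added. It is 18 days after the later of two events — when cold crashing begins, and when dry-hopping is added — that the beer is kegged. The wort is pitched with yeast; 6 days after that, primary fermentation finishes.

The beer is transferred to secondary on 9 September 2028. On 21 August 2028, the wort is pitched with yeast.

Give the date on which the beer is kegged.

The beer is transferred to secondary: Sep 9, 2028.
Cold crashing begins: Sep 9, 2028 + 52 days = Oct 31, 2028.
The wort is pitched with yeast: Aug 21, 2028.
Primary fermentation finishes: Aug 21, 2028 + 6 days = Aug 27, 2028.
Dry-hopping is added: Aug 27, 2028 + 52 days = Oct 18, 2028.
Both prerequisites met — cold crashing begins (Oct 31, 2028), dry-hopping is added (Oct 18, 2028); the later is Oct 31, 2028.
The beer is kegged: Oct 31, 2028 + 18 days = Nov 18, 2028.

18 November 2028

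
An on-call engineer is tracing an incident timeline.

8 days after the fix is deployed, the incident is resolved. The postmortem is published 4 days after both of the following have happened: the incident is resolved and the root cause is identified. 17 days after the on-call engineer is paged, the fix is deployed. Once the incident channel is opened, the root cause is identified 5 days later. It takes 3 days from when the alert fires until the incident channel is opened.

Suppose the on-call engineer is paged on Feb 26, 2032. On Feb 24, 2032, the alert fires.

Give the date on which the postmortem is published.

The on-call engineer is paged: Feb 26, 2032.
The fix is deployed: Feb 26, 2032 + 17 days = Mar 14, 2032.
The incident is resolved: Mar 14, 2032 + 8 days = Mar 22, 2032.
The alert fires: Feb 24, 2032.
The incident channel is opened: Feb 24, 2032 + 3 days = Feb 27, 2032.
The root cause is identified: Feb 27, 2032 + 5 days = Mar 3, 2032.
Both prerequisites met — the incident is resolved (Mar 22, 2032), the root cause is identified (Mar 3, 2032); the later is Mar 22, 2032.
The postmortem is published: Mar 22, 2032 + 4 days = Mar 26, 2032.

Mar 26, 2032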